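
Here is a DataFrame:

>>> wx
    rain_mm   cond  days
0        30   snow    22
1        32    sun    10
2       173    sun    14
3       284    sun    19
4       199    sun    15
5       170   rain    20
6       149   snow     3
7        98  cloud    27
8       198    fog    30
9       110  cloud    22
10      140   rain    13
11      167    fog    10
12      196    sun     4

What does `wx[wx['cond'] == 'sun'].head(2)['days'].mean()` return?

filter rows where cond == 'sun':
    rain_mm cond  days
1        32  sun    10
2       173  sun    14
3       284  sun    19
4       199  sun    15
12      196  sun     4
take first 2 rows:
   rain_mm cond  days
1       32  sun    10
2      173  sun    14
Hence 12.0.

12.0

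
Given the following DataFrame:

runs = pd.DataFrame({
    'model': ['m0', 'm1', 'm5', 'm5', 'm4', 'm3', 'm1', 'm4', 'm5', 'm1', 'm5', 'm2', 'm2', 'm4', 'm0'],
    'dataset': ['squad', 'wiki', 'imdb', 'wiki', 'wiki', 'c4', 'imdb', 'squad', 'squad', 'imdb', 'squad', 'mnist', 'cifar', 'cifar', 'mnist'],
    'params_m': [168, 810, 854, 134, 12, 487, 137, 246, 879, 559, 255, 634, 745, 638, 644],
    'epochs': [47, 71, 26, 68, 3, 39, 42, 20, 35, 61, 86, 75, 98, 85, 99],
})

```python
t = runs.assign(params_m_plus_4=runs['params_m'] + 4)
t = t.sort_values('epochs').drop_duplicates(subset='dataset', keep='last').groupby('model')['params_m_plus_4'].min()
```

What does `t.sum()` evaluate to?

add column params_m_plus_4 = runs['params_m'] + 4:
   model dataset  params_m  epochs  params_m_plus_4
0     m0   squad       168      47              172
1     m1    wiki       810      71              814
2     m5    imdb       854      26              858
3     m5    wiki       134      68              138
4     m4    wiki        12       3               16
5     m3      c4       487      39              491
6     m1    imdb       137      42              141
7     m4   squad       246      20              250
8     m5   squad       879      35              883
9     m1    imdb       559      61              563
10    m5   squad       255      86              259
11    m2   mnist       634      75              638
12    m2   cifar       745      98              749
13    m4   cifar       638      85              642
14    m0   mnist       644      99              648
sort by epochs:
   model dataset  params_m  epochs  params_m_plus_4
4     m4    wiki        12       3               16
7     m4   squad       246      20              250
2     m5    imdb       854      26              858
8     m5   squad       879      35              883
5     m3      c4       487      39              491
6     m1    imdb       137      42              141
0     m0   squad       168      47              172
9     m1    imdb       559      61              563
3     m5    wiki       134      68              138
1     m1    wiki       810      71              814
11    m2   mnist       634      75              638
13    m4   cifar       638      85              642
10    m5   squad       255      86              259
12    m2   cifar       745      98              749
14    m0   mnist       644      99              648
drop duplicate dataset (keep=last):
   model dataset  params_m  epochs  params_m_plus_4
5     m3      c4       487      39              491
9     m1    imdb       559      61              563
1     m1    wiki       810      71              814
10    m5   squad       255      86              259
12    m2   cifar       745      98              749
14    m0   mnist       644      99              648
group by model, min of params_m_plus_4:
model
m0    648
m1    563
m2    749
m3    491
m5    259
Name: params_m_plus_4, dtype: int64
Then the sum of the resulting series: 2710

2710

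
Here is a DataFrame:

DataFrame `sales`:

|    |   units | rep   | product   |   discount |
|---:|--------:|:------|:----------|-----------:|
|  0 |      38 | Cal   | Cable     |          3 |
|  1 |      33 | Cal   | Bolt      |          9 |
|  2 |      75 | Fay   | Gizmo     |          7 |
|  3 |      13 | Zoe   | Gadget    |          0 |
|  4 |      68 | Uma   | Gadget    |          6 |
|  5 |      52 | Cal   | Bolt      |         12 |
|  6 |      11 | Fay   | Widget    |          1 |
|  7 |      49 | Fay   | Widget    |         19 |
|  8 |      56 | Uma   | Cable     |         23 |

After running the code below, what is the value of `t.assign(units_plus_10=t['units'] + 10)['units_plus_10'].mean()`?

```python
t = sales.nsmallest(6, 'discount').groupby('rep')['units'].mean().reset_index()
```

take 6 rows with smallest discount:
   units  rep product  discount
3     13  Zoe  Gadget         0
6     11  Fay  Widget         1
0     38  Cal   Cable         3
4     68  Uma  Gadget         6
2     75  Fay   Gizmo         7
1     33  Cal    Bolt         9
group by rep, mean of units:
rep
Cal    35.5
Fay    43.0
Uma    68.0
Zoe    13.0
Name: units, dtype: float64
reset_index():
   rep  units
0  Cal   35.5
1  Fay   43.0
2  Uma   68.0
3  Zoe   13.0
add column units_plus_10 = t['units'] + 10:
   rep  units  units_plus_10
0  Cal   35.5           45.5
1  Fay   43.0           53.0
2  Uma   68.0           78.0
3  Zoe   13.0           23.0

49.875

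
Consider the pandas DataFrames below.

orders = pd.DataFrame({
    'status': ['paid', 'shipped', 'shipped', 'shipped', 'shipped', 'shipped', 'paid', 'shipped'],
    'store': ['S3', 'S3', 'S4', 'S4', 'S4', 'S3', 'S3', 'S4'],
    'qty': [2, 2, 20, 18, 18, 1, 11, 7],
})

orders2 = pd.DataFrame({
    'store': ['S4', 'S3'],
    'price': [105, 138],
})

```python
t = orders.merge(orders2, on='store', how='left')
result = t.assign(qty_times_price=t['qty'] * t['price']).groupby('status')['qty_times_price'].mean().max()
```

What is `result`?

merge on 'store' (how='left') → 8 rows:
    status store  qty  price
0     paid    S3    2    138
1  shipped    S3    2    138
2  shipped    S4   20    105
3  shipped    S4   18    105
4  shipped    S4   18    105
5  shipped    S3    1    138
6     paid    S3   11    138
7  shipped    S4    7    105
add column qty_times_price = t['qty'] * t['price']:
    status store  qty  price  qty_times_price
0     paid    S3    2    138              276
1  shipped    S3    2    138              276
2  shipped    S4   20    105             2100
3  shipped    S4   18    105             1890
4  shipped    S4   18    105             1890
5  shipped    S3    1    138              138
6     paid    S3   11    138             1518
7  shipped    S4    7    105              735
group by status, mean of qty_times_price:
status
paid        897.0
shipped    1171.5
Name: qty_times_price, dtype: float64

1171.5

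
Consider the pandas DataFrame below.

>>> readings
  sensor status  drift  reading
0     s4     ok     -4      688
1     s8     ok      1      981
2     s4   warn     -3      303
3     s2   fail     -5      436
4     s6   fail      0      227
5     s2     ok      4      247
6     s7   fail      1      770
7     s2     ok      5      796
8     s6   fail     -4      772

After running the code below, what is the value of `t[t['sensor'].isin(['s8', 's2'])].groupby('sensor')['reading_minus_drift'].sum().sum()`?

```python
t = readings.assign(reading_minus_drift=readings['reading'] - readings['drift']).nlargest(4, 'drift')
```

add column reading_minus_drift = readings['reading'] - readings['drift']:
  sensor status  drift  reading  reading_minus_drift
0     s4     ok     -4      688                  692
1     s8     ok      1      981                  980
2     s4   warn     -3      303                  306
3     s2   fail     -5      436                  441
4     s6   fail      0      227                  227
5     s2     ok      4      247                  243
6     s7   fail      1      770                  769
7     s2     ok      5      796                  791
8     s6   fail     -4      772                  776
take 4 rows with largest drift:
  sensor status  drift  reading  reading_minus_drift
7     s2     ok      5      796                  791
5     s2     ok      4      247                  243
1     s8     ok      1      981                  980
6     s7   fail      1      770                  769
filter rows where sensor in ['s8', 's2']:
  sensor status  drift  reading  reading_minus_drift
7     s2     ok      5      796                  791
5     s2     ok      4      247                  243
1     s8     ok      1      981                  980
group by sensor, sum of reading_minus_drift:
sensor
s2    1034
s8     980
Name: reading_minus_drift, dtype: int64
Finally, sum of the resulting series = 2014.

2014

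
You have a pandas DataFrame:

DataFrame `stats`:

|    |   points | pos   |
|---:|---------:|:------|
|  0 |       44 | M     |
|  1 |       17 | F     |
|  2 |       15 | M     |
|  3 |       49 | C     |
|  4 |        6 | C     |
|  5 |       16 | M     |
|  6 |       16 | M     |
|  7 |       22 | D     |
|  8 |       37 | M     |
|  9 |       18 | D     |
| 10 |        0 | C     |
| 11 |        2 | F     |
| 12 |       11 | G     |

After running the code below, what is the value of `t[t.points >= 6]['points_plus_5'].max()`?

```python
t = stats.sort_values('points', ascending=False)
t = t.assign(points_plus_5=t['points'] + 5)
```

54

sort by points descending:
    points pos
3       49   C
0       44   M
8       37   M
7       22   D
9       18   D
1       17   F
5       16   M
6       16   M
2       15   M
12      11   G
4        6   C
11       2   F
10       0   C
add column points_plus_5 = t['points'] + 5:
    points pos  points_plus_5
3       49   C             54
0       44   M             49
8       37   M             42
7       22   D             27
9       18   D             23
1       17   F             22
5       16   M             21
6       16   M             21
2       15   M             20
12      11   G             16
4        6   C             11
11       2   F              7
10       0   C              5
filter rows where points >= 6:
    points pos  points_plus_5
3       49   C             54
0       44   M             49
8       37   M             42
7       22   D             27
9       18   D             23
1       17   F             22
5       16   M             21
6       16   M             21
2       15   M             20
12      11   G             16
4        6   C             11
max of column 'points_plus_5' → 54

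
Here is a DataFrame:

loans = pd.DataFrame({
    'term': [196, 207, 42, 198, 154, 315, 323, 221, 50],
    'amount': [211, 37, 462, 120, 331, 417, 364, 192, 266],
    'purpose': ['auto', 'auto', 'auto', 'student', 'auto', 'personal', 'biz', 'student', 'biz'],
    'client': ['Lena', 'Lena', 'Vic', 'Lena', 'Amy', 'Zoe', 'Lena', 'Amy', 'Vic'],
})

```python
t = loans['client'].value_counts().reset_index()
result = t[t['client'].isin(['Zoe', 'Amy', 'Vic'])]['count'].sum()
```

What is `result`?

value_counts of client:
client
Lena    4
Vic     2
Amy     2
Zoe     1
Name: count, dtype: int64
reset_index():
  client  count
0   Lena      4
1    Vic      2
2    Amy      2
3    Zoe      1
filter rows where client in ['Zoe', 'Amy', 'Vic']:
  client  count
1    Vic      2
2    Amy      2
3    Zoe      1

5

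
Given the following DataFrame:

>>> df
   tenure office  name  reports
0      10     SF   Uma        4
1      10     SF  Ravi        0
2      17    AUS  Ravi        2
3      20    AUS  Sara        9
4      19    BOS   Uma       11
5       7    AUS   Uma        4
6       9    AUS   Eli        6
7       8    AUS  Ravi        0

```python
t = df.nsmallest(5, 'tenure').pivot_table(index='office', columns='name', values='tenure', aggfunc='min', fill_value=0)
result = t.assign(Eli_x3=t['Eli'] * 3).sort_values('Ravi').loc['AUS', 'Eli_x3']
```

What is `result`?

27

take 5 rows with smallest tenure:
   tenure office  name  reports
5       7    AUS   Uma        4
7       8    AUS  Ravi        0
6       9    AUS   Eli        6
0      10     SF   Uma        4
1      10     SF  Ravi        0
pivot: rows=office, cols=name, min(tenure):
name    Eli  Ravi  Uma
office                
AUS       9     8    7
SF        0    10   10
add column Eli_x3 = t['Eli'] * 3:
name    Eli  Ravi  Uma  Eli_x3
office                        
AUS       9     8    7      27
SF        0    10   10       0
sort by Ravi:
name    Eli  Ravi  Uma  Eli_x3
office                        
AUS       9     8    7      27
SF        0    10   10       0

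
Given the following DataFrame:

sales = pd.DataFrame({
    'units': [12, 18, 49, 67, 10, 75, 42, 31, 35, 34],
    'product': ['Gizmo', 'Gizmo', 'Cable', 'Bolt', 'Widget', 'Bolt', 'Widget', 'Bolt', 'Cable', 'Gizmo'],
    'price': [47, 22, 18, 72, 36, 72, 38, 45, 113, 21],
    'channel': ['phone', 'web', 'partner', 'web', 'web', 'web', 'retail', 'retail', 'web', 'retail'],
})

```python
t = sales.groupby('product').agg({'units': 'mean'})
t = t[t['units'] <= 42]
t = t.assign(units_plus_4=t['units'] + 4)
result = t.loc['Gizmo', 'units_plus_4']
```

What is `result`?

25.3333333333

group by product, mean of units:
             units
product           
Bolt     57.666667
Cable    42.000000
Gizmo    21.333333
Widget   26.000000
filter rows where units <= 42:
             units
product           
Cable    42.000000
Gizmo    21.333333
Widget   26.000000
add column units_plus_4 = t['units'] + 4:
             units  units_plus_4
product                         
Cable    42.000000     46.000000
Gizmo    21.333333     25.333333
Widget   26.000000     30.000000
The value at row 'Gizmo', column 'units_plus_4' is 25.3333333333.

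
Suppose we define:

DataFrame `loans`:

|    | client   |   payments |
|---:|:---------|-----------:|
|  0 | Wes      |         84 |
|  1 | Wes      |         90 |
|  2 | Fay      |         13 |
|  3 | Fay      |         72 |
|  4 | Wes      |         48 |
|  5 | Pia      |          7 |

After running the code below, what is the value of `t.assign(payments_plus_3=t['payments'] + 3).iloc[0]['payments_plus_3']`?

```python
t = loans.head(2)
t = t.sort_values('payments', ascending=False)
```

take first 2 rows:
  client  payments
0    Wes        84
1    Wes        90
sort by payments descending:
  client  payments
1    Wes        90
0    Wes        84
add column payments_plus_3 = t['payments'] + 3:
  client  payments  payments_plus_3
1    Wes        90               93
0    Wes        84               87

93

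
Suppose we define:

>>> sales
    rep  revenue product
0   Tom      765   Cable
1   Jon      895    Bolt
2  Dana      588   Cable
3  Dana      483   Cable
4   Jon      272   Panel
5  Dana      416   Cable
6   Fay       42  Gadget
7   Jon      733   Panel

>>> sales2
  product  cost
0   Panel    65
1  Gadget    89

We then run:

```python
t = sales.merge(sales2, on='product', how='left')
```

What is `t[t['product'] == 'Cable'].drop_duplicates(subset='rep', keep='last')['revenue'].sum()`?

1181

merge on 'product' (how='left') → 8 rows:
    rep  revenue product  cost
0   Tom      765   Cable   NaN
1   Jon      895    Bolt   NaN
2  Dana      588   Cable   NaN
3  Dana      483   Cable   NaN
4   Jon      272   Panel  65.0
5  Dana      416   Cable   NaN
6   Fay       42  Gadget  89.0
7   Jon      733   Panel  65.0
filter rows where product == 'Cable':
    rep  revenue product  cost
0   Tom      765   Cable   NaN
2  Dana      588   Cable   NaN
3  Dana      483   Cable   NaN
5  Dana      416   Cable   NaN
drop duplicate rep (keep=last):
    rep  revenue product  cost
0   Tom      765   Cable   NaN
5  Dana      416   Cable   NaN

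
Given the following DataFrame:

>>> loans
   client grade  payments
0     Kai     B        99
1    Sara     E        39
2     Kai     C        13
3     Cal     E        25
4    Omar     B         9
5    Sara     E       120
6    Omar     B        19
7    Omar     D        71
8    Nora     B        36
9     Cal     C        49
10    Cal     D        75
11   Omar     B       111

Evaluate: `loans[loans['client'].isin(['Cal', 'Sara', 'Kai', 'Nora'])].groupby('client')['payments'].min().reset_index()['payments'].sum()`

filter rows where client in ['Cal', 'Sara', 'Kai', 'Nora']:
   client grade  payments
0     Kai     B        99
1    Sara     E        39
2     Kai     C        13
3     Cal     E        25
5    Sara     E       120
8    Nora     B        36
9     Cal     C        49
10    Cal     D        75
group by client, min of payments:
client
Cal     25
Kai     13
Nora    36
Sara    39
Name: payments, dtype: int64
reset_index():
  client  payments
0    Cal        25
1    Kai        13
2   Nora        36
3   Sara        39
Reading off the sum of column 'payments', we get 113.

113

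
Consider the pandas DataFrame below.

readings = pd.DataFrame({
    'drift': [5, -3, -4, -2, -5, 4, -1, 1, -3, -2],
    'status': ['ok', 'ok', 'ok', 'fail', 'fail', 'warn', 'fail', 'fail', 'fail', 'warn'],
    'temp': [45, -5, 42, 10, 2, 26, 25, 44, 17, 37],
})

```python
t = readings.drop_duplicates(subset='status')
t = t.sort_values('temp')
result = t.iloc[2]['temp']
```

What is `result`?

45

drop duplicate status (keep=first):
   drift status  temp
0      5     ok    45
3     -2   fail    10
5      4   warn    26
sort by temp:
   drift status  temp
3     -2   fail    10
5      4   warn    26
0      5     ok    45
Then the value at position 2, column 'temp': 45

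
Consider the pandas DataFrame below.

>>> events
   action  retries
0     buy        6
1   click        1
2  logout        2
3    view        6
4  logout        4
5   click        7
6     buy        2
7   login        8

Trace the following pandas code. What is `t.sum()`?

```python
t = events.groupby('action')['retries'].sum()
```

group by action, sum of retries:
action
buy       8
click     8
login     8
logout    6
view      6
Name: retries, dtype: int64
Then the sum of the resulting series: 36

36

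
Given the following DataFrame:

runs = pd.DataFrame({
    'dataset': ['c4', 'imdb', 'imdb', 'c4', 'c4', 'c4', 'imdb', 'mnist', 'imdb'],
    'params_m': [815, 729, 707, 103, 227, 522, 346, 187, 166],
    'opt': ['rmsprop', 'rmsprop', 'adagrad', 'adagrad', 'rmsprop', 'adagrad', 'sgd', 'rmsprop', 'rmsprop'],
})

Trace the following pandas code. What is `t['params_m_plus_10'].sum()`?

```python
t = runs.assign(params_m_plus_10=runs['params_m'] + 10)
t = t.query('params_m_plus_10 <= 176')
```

289

add column params_m_plus_10 = runs['params_m'] + 10:
  dataset  params_m      opt  params_m_plus_10
0      c4       815  rmsprop               825
1    imdb       729  rmsprop               739
2    imdb       707  adagrad               717
3      c4       103  adagrad               113
4      c4       227  rmsprop               237
5      c4       522  adagrad               532
6    imdb       346      sgd               356
7   mnist       187  rmsprop               197
8    imdb       166  rmsprop               176
filter rows where params_m_plus_10 <= 176:
  dataset  params_m      opt  params_m_plus_10
3      c4       103  adagrad               113
8    imdb       166  rmsprop               176
Then the sum of column 'params_m_plus_10': 289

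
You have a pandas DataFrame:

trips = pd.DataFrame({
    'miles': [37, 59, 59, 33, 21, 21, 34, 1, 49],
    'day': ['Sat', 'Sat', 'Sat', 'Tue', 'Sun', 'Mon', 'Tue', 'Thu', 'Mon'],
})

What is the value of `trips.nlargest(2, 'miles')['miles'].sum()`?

take 2 rows with largest miles:
   miles  day
1     59  Sat
2     59  Sat
The sum of column 'miles' is 118.

118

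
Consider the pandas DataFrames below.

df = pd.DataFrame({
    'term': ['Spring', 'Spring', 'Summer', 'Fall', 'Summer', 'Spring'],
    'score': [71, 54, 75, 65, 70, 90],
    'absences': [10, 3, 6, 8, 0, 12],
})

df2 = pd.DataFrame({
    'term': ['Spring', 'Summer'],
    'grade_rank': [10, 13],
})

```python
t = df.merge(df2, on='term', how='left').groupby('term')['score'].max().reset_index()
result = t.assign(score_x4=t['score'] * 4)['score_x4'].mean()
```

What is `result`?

merge on 'term' (how='left') → 6 rows:
     term  score  absences  grade_rank
0  Spring     71        10        10.0
1  Spring     54         3        10.0
2  Summer     75         6        13.0
3    Fall     65         8         NaN
4  Summer     70         0        13.0
5  Spring     90        12        10.0
group by term, max of score:
term
Fall      65
Spring    90
Summer    75
Name: score, dtype: int64
reset_index():
     term  score
0    Fall     65
1  Spring     90
2  Summer     75
add column score_x4 = t['score'] * 4:
     term  score  score_x4
0    Fall     65       260
1  Spring     90       360
2  Summer     75       300
mean of column 'score_x4' → 306.666666667

306.666666667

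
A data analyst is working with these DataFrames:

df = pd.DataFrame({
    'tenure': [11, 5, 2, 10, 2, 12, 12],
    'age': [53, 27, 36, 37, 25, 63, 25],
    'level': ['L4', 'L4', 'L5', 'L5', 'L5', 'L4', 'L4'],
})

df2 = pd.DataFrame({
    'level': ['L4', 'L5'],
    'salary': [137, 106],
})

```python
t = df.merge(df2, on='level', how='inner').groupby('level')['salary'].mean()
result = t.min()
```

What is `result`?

106.0

merge on 'level' (how='inner') → 7 rows:
   tenure  age level  salary
0      11   53    L4     137
1       5   27    L4     137
2       2   36    L5     106
3      10   37    L5     106
4       2   25    L5     106
5      12   63    L4     137
6      12   25    L4     137
group by level, mean of salary:
level
L4    137.0
L5    106.0
Name: salary, dtype: float64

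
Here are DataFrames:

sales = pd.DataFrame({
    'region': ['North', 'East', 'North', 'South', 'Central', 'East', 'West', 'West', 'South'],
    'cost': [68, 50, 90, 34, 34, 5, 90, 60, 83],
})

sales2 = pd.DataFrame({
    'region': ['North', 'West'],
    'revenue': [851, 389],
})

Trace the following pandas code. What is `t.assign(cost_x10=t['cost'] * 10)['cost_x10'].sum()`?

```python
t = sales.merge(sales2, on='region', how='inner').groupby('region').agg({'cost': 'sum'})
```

3080

merge on 'region' (how='inner') → 4 rows:
  region  cost  revenue
0  North    68      851
1  North    90      851
2   West    90      389
3   West    60      389
group by region, sum of cost:
        cost
region      
North    158
West     150
add column cost_x10 = t['cost'] * 10:
        cost  cost_x10
region                
North    158      1580
West     150      1500
sum of column 'cost_x10' → 3080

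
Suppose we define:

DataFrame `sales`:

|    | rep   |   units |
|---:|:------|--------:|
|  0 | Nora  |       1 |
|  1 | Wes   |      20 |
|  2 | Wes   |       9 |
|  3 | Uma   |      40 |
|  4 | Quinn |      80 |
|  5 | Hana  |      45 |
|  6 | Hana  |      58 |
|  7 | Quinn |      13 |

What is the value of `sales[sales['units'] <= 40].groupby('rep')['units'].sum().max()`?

40

filter rows where units <= 40:
     rep  units
0   Nora      1
1    Wes     20
2    Wes      9
3    Uma     40
7  Quinn     13
group by rep, sum of units:
rep
Nora      1
Quinn    13
Uma      40
Wes      29
Name: units, dtype: int64
Finally, max of the resulting series = 40.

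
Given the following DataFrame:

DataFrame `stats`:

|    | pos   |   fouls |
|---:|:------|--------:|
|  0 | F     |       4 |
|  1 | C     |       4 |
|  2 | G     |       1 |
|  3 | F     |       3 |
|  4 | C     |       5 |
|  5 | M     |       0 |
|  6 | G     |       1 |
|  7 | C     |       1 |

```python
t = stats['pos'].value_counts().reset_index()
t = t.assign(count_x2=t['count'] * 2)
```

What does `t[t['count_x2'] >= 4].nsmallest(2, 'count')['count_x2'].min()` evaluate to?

value_counts of pos:
pos
C    3
F    2
G    2
M    1
Name: count, dtype: int64
reset_index():
  pos  count
0   C      3
1   F      2
2   G      2
3   M      1
add column count_x2 = t['count'] * 2:
  pos  count  count_x2
0   C      3         6
1   F      2         4
2   G      2         4
3   M      1         2
filter rows where count_x2 >= 4:
  pos  count  count_x2
0   C      3         6
1   F      2         4
2   G      2         4
take 2 rows with smallest count:
  pos  count  count_x2
1   F      2         4
2   G      2         4

4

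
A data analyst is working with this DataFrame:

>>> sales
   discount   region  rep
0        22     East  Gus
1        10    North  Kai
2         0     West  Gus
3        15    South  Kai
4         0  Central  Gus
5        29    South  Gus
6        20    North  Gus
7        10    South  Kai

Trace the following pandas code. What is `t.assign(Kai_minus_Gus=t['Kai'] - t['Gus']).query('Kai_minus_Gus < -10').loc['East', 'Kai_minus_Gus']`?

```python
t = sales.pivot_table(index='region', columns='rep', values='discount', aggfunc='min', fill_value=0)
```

-22

pivot: rows=region, cols=rep, min(discount):
rep      Gus  Kai
region           
Central    0    0
East      22    0
North     20   10
South     29   10
West       0    0
add column Kai_minus_Gus = t['Kai'] - t['Gus']:
rep      Gus  Kai  Kai_minus_Gus
region                          
Central    0    0              0
East      22    0            -22
North     20   10            -10
South     29   10            -19
West       0    0              0
filter rows where Kai_minus_Gus < -10:
rep     Gus  Kai  Kai_minus_Gus
region                         
East     22    0            -22
South    29   10            -19
Finally, value at row 'East', column 'Kai_minus_Gus' = -22.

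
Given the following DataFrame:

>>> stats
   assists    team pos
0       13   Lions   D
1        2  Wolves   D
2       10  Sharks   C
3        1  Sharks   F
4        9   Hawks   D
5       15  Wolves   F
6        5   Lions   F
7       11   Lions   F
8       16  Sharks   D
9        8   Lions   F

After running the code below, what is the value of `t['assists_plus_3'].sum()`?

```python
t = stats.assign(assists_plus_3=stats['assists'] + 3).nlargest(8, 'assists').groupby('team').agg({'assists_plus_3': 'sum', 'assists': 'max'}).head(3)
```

add column assists_plus_3 = stats['assists'] + 3:
   assists    team pos  assists_plus_3
0       13   Lions   D              16
1        2  Wolves   D               5
2       10  Sharks   C              13
3        1  Sharks   F               4
4        9   Hawks   D              12
5       15  Wolves   F              18
6        5   Lions   F               8
7       11   Lions   F              14
8       16  Sharks   D              19
9        8   Lions   F              11
take 8 rows with largest assists:
   assists    team pos  assists_plus_3
8       16  Sharks   D              19
5       15  Wolves   F              18
0       13   Lions   D              16
7       11   Lions   F              14
2       10  Sharks   C              13
4        9   Hawks   D              12
9        8   Lions   F              11
6        5   Lions   F               8
group by team: sum(assists_plus_3), max(assists):
        assists_plus_3  assists
team                           
Hawks               12        9
Lions               49       13
Sharks              32       16
Wolves              18       15
take first 3 rows:
        assists_plus_3  assists
team                           
Hawks               12        9
Lions               49       13
Sharks              32       16
The sum of column 'assists_plus_3' is 93.

93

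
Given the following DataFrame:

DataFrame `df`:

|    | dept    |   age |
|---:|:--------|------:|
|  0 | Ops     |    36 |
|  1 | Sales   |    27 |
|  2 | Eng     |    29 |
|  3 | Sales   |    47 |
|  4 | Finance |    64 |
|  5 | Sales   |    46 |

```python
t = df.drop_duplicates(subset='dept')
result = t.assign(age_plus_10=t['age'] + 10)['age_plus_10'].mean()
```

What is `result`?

drop duplicate dept (keep=first):
      dept  age
0      Ops   36
1    Sales   27
2      Eng   29
4  Finance   64
add column age_plus_10 = t['age'] + 10:
      dept  age  age_plus_10
0      Ops   36           46
1    Sales   27           37
2      Eng   29           39
4  Finance   64           74

49.0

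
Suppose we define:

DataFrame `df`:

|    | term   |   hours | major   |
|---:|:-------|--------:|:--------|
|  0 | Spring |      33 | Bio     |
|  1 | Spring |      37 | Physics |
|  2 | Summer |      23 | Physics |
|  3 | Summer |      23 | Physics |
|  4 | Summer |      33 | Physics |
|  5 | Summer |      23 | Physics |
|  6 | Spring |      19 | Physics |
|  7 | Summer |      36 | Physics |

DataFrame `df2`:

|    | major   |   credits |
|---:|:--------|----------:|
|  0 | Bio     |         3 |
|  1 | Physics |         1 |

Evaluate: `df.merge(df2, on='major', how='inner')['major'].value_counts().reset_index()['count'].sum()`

8

merge on 'major' (how='inner') → 8 rows:
     term  hours    major  credits
0  Spring     33      Bio        3
1  Spring     37  Physics        1
2  Summer     23  Physics        1
3  Summer     23  Physics        1
4  Summer     33  Physics        1
5  Summer     23  Physics        1
6  Spring     19  Physics        1
7  Summer     36  Physics        1
value_counts of major:
major
Physics    7
Bio        1
Name: count, dtype: int64
reset_index():
     major  count
0  Physics      7
1      Bio      1
Taking the sum of column 'count' gives 8.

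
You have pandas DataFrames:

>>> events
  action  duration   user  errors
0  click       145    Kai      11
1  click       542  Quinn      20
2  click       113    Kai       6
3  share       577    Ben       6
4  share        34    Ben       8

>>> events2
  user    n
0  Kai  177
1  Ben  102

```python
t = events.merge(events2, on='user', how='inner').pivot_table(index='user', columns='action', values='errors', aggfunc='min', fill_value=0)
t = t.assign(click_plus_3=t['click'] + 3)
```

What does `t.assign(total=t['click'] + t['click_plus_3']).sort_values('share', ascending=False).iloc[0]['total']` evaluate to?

3

merge on 'user' (how='inner') → 4 rows:
  action  duration user  errors    n
0  click       145  Kai      11  177
1  click       113  Kai       6  177
2  share       577  Ben       6  102
3  share        34  Ben       8  102
pivot: rows=user, cols=action, min(errors):
action  click  share
user                
Ben         0      6
Kai         6      0
add column click_plus_3 = t['click'] + 3:
action  click  share  click_plus_3
user                              
Ben         0      6             3
Kai         6      0             9
add column total = t['click'] + t['click_plus_3']:
action  click  share  click_plus_3  total
user                                     
Ben         0      6             3      3
Kai         6      0             9     15
sort by share descending:
action  click  share  click_plus_3  total
user                                     
Ben         0      6             3      3
Kai         6      0             9     15
value at position 0, column 'total' → 3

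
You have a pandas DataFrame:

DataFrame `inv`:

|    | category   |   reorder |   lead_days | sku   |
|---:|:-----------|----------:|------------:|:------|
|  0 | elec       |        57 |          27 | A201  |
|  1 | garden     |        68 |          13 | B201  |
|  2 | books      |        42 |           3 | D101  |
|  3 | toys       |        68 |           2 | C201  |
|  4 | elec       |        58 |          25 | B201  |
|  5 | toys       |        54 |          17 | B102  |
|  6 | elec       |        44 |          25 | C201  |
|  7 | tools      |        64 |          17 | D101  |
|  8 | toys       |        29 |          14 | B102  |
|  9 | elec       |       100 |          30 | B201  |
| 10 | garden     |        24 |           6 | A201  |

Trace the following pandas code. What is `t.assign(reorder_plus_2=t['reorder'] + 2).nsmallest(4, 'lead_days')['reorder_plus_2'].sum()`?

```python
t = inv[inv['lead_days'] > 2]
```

171

filter rows where lead_days > 2:
   category  reorder  lead_days   sku
0      elec       57         27  A201
1    garden       68         13  B201
2     books       42          3  D101
4      elec       58         25  B201
5      toys       54         17  B102
6      elec       44         25  C201
7     tools       64         17  D101
8      toys       29         14  B102
9      elec      100         30  B201
10   garden       24          6  A201
add column reorder_plus_2 = t['reorder'] + 2:
   category  reorder  lead_days   sku  reorder_plus_2
0      elec       57         27  A201              59
1    garden       68         13  B201              70
2     books       42          3  D101              44
4      elec       58         25  B201              60
5      toys       54         17  B102              56
6      elec       44         25  C201              46
7     tools       64         17  D101              66
8      toys       29         14  B102              31
9      elec      100         30  B201             102
10   garden       24          6  A201              26
take 4 rows with smallest lead_days:
   category  reorder  lead_days   sku  reorder_plus_2
2     books       42          3  D101              44
10   garden       24          6  A201              26
1    garden       68         13  B201              70
8      toys       29         14  B102              31
Finally, sum of column 'reorder_plus_2' = 171.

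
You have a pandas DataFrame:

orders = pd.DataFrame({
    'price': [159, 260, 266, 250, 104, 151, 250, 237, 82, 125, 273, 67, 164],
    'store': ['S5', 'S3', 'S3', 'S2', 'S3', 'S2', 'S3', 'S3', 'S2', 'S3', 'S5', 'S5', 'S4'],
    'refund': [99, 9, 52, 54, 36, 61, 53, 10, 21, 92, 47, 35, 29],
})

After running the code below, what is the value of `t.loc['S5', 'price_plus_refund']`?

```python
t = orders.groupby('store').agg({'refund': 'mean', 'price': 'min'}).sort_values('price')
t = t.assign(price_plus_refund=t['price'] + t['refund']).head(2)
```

group by store: mean(refund), min(price):
          refund  price
store                  
S2     45.333333     82
S3     42.000000    104
S4     29.000000    164
S5     60.333333     67
sort by price:
          refund  price
store                  
S5     60.333333     67
S2     45.333333     82
S3     42.000000    104
S4     29.000000    164
add column price_plus_refund = t['price'] + t['refund']:
          refund  price  price_plus_refund
store                                     
S5     60.333333     67         127.333333
S2     45.333333     82         127.333333
S3     42.000000    104         146.000000
S4     29.000000    164         193.000000
take first 2 rows:
          refund  price  price_plus_refund
store                                     
S5     60.333333     67         127.333333
S2     45.333333     82         127.333333

127.333333333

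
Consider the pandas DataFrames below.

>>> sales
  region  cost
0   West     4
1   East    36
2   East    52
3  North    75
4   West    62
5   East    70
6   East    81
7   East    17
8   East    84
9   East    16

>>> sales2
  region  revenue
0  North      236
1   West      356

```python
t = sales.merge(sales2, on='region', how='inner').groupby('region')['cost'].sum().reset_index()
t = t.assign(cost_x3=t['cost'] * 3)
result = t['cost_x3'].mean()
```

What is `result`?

211.5

merge on 'region' (how='inner') → 3 rows:
  region  cost  revenue
0   West     4      356
1  North    75      236
2   West    62      356
group by region, sum of cost:
region
North    75
West     66
Name: cost, dtype: int64
reset_index():
  region  cost
0  North    75
1   West    66
add column cost_x3 = t['cost'] * 3:
  region  cost  cost_x3
0  North    75      225
1   West    66      198
Finally, mean of column 'cost_x3' = 211.5.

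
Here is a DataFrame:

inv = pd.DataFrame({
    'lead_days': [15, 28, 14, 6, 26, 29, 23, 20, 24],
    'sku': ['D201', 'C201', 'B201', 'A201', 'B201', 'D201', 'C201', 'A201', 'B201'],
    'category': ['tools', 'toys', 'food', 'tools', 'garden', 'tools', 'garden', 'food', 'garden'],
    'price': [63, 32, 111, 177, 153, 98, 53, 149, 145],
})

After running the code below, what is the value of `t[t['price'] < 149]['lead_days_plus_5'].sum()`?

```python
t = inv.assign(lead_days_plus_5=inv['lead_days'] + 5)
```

163

add column lead_days_plus_5 = inv['lead_days'] + 5:
   lead_days   sku category  price  lead_days_plus_5
0         15  D201    tools     63                20
1         28  C201     toys     32                33
2         14  B201     food    111                19
3          6  A201    tools    177                11
4         26  B201   garden    153                31
5         29  D201    tools     98                34
6         23  C201   garden     53                28
7         20  A201     food    149                25
8         24  B201   garden    145                29
filter rows where price < 149:
   lead_days   sku category  price  lead_days_plus_5
0         15  D201    tools     63                20
1         28  C201     toys     32                33
2         14  B201     food    111                19
5         29  D201    tools     98                34
6         23  C201   garden     53                28
8         24  B201   garden    145                29
Finally, sum of column 'lead_days_plus_5' = 163.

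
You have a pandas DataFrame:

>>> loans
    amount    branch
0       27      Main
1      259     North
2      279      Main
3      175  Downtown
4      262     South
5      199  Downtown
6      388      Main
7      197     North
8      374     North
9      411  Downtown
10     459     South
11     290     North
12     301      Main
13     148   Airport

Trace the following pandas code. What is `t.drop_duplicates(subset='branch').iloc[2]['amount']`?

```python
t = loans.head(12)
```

take first 12 rows:
    amount    branch
0       27      Main
1      259     North
2      279      Main
3      175  Downtown
4      262     South
5      199  Downtown
6      388      Main
7      197     North
8      374     North
9      411  Downtown
10     459     South
11     290     North
drop duplicate branch (keep=first):
   amount    branch
0      27      Main
1     259     North
3     175  Downtown
4     262     South
Finally, value at position 2, column 'amount' = 175.

175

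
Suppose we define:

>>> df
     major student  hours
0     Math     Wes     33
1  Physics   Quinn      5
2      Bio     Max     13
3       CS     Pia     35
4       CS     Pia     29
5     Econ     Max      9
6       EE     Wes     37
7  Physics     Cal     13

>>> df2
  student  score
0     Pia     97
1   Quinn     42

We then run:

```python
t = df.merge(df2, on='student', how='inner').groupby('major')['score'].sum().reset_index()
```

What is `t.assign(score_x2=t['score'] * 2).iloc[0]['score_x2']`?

merge on 'student' (how='inner') → 3 rows:
     major student  hours  score
0  Physics   Quinn      5     42
1       CS     Pia     35     97
2       CS     Pia     29     97
group by major, sum of score:
major
CS         194
Physics     42
Name: score, dtype: int64
reset_index():
     major  score
0       CS    194
1  Physics     42
add column score_x2 = t['score'] * 2:
     major  score  score_x2
0       CS    194       388
1  Physics     42        84

388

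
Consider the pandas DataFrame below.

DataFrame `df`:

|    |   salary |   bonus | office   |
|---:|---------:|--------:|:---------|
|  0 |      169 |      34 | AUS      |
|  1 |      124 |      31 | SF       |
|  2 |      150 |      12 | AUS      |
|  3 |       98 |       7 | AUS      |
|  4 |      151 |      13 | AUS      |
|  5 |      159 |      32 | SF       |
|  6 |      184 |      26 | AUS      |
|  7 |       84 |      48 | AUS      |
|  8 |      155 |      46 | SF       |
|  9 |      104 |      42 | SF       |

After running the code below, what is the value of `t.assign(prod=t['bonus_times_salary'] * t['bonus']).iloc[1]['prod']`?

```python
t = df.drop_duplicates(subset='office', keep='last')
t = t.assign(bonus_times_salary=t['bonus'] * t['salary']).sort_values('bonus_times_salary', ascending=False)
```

193536

drop duplicate office (keep=last):
   salary  bonus office
7      84     48    AUS
9     104     42     SF
add column bonus_times_salary = t['bonus'] * t['salary']:
   salary  bonus office  bonus_times_salary
7      84     48    AUS                4032
9     104     42     SF                4368
sort by bonus_times_salary descending:
   salary  bonus office  bonus_times_salary
9     104     42     SF                4368
7      84     48    AUS                4032
add column prod = t['bonus_times_salary'] * t['bonus']:
   salary  bonus office  bonus_times_salary    prod
9     104     42     SF                4368  183456
7      84     48    AUS                4032  193536
Then the value at position 1, column 'prod': 193536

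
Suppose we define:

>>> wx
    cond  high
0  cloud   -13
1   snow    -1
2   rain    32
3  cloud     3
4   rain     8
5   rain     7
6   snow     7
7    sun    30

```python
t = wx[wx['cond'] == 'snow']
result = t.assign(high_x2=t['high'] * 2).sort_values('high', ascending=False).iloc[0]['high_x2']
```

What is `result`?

14

filter rows where cond == 'snow':
   cond  high
1  snow    -1
6  snow     7
add column high_x2 = t['high'] * 2:
   cond  high  high_x2
1  snow    -1       -2
6  snow     7       14
sort by high descending:
   cond  high  high_x2
6  snow     7       14
1  snow    -1       -2
Then the value at position 0, column 'high_x2': 14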